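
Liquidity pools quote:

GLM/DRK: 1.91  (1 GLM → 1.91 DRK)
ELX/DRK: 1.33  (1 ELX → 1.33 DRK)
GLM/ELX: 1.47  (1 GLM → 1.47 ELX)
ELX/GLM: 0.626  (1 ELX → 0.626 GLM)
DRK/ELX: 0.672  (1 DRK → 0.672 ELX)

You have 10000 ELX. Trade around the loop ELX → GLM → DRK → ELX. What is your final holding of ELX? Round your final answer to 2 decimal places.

8034.84

10000 ELX × 0.626 = 6260 GLM
6260 GLM × 1.91 = 11956.6 DRK
11956.6 DRK × 0.672 = 8034.8352 ELX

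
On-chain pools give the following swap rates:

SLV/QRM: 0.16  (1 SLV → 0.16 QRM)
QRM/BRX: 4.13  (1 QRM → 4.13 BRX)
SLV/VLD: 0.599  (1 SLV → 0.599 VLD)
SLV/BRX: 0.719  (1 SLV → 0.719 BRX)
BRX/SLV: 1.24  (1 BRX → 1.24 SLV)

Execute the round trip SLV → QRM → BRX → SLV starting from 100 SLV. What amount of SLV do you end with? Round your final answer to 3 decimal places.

81.939

100 SLV × 0.16 = 16 QRM
16 QRM × 4.13 = 66.08 BRX
66.08 BRX × 1.24 = 81.9392 SLV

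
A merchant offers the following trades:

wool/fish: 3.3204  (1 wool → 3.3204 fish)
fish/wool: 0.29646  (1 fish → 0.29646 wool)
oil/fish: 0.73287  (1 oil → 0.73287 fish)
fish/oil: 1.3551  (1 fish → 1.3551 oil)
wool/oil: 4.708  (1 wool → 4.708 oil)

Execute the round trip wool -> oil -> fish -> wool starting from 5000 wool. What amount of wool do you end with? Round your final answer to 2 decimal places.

5114.46

5000 wool × 4.708 = 23540 oil
23540 oil × 0.73287 = 17251.7598 fish
17251.7598 fish × 0.29646 = 5114.456710308 wool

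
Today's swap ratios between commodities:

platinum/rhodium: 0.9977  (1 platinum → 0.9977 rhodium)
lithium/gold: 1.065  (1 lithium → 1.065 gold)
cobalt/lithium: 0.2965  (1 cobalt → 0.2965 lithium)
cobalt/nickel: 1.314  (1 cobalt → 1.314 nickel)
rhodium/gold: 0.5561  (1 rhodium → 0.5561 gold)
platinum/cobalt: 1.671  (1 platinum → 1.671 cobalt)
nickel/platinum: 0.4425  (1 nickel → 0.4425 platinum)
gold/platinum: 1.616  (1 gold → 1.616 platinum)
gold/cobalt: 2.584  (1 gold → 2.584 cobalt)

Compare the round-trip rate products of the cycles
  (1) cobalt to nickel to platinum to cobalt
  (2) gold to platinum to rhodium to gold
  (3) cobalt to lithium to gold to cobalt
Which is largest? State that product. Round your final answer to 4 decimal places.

(1) 1.314 × 0.4425 × 1.671 = 0.97159
(2) 1.616 × 0.9977 × 0.5561 = 0.89659
(3) 0.2965 × 1.065 × 2.584 = 0.81596
Highest is cycle (1) at 0.9716 (≤1, no arbitrage).

0.9716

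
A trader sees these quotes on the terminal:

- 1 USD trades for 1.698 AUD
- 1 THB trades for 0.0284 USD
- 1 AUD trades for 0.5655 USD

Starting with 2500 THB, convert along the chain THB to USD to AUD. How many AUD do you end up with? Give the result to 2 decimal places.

2500 THB × 0.0284 = 71 USD
71 USD × 1.698 = 120.558 AUD

120.56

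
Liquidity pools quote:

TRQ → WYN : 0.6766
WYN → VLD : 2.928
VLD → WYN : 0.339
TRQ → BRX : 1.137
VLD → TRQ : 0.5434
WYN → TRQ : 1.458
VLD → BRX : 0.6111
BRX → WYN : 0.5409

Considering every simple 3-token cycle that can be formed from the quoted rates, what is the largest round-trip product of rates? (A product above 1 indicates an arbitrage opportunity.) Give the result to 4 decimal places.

WYN→VLD→TRQ→WYN: 2.928 × 0.5434 × 0.6766 = 1.07652
BRX→WYN→VLD→BRX: 0.5409 × 2.928 × 0.6111 = 0.96783
BRX→WYN→TRQ→BRX: 0.5409 × 1.458 × 1.137 = 0.89667
Maximum is WYN→VLD→TRQ→WYN at 1.0765; arbitrage exists.

1.0765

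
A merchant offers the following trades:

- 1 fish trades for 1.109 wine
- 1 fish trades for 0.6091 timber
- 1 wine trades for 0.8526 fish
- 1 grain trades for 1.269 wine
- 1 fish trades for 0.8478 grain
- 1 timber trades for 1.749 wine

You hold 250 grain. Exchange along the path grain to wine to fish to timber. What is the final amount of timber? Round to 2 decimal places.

164.75

250 grain × 1.269 = 317.25 wine
317.25 wine × 0.8526 = 270.48735 fish
270.48735 fish × 0.6091 = 164.753844885 timber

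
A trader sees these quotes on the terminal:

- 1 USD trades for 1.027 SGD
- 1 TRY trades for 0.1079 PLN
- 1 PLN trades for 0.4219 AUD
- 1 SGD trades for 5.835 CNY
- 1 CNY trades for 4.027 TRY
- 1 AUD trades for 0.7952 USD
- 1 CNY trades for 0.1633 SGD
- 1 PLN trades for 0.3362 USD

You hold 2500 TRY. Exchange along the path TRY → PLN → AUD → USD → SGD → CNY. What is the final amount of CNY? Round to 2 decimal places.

2500 TRY × 0.1079 = 269.75 PLN
269.75 PLN × 0.4219 = 113.807525 AUD
113.807525 AUD × 0.7952 = 90.49974388 USD
90.49974388 USD × 1.027 = 92.94323696476 SGD
92.94323696476 SGD × 5.835 = 542.3237876893746 CNY

542.32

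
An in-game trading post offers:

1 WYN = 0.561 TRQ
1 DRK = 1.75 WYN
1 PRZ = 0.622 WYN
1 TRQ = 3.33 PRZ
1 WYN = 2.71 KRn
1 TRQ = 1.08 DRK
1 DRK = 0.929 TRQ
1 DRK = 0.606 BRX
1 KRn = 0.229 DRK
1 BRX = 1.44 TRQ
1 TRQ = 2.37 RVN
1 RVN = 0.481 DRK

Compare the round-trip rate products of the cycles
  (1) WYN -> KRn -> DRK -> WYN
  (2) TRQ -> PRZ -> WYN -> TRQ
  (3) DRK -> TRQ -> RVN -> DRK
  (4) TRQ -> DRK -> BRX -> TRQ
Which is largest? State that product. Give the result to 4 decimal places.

1.1620

(1) 2.71 × 0.229 × 1.75 = 1.08603
(2) 3.33 × 0.622 × 0.561 = 1.16198
(3) 0.929 × 2.37 × 0.481 = 1.05903
(4) 1.08 × 0.606 × 1.44 = 0.94245
Highest is cycle (2) at 1.1620 (>1, arbitrage).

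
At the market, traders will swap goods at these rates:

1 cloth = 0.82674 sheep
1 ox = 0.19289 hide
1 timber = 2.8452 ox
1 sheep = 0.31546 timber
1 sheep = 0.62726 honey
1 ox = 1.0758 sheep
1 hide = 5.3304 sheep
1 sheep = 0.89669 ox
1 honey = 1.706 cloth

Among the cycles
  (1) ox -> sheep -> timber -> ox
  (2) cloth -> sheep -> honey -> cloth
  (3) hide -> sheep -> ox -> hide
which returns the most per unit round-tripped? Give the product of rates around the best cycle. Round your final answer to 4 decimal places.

(1) 1.0758 × 0.31546 × 2.8452 = 0.96558
(2) 0.82674 × 0.62726 × 1.706 = 0.88470
(3) 5.3304 × 0.89669 × 0.19289 = 0.92196
Highest is cycle (1) at 0.9656 (≤1, no arbitrage).

0.9656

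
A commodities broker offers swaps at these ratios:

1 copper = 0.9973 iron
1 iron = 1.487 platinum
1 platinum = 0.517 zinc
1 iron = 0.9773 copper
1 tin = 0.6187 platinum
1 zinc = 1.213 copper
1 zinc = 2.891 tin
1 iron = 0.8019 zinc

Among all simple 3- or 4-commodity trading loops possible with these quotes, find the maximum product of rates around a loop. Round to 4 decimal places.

iron→zinc→copper→iron: 0.8019 × 1.213 × 0.9973 = 0.97008
platinum→zinc→copper→iron→platinum: 0.517 × 1.213 × 0.9973 × 1.487 = 0.93001
platinum→zinc→tin→platinum: 0.517 × 2.891 × 0.6187 = 0.92474
Maximum is iron→zinc→copper→iron at 0.9701; no arbitrage — every cycle loses value.

0.9701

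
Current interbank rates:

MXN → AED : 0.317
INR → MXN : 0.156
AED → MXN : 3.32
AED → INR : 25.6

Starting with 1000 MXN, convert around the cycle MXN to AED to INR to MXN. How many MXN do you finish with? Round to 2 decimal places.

1000 MXN × 0.317 = 317 AED
317 AED × 25.6 = 8115.2 INR
8115.2 INR × 0.156 = 1265.9712 MXN

1265.97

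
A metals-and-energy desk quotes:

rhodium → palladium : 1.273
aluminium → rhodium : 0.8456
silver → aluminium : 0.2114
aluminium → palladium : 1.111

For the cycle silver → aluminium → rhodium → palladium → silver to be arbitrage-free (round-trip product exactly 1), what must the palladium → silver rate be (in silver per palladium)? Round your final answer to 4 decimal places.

Known legs of the cycle: 0.2114 × 0.8456 × 1.273 = 0.22756127632
For no arbitrage the full-cycle product must be 1, so the missing rate is 1 / 0.22756127632 ≈ 4.394421.

4.3944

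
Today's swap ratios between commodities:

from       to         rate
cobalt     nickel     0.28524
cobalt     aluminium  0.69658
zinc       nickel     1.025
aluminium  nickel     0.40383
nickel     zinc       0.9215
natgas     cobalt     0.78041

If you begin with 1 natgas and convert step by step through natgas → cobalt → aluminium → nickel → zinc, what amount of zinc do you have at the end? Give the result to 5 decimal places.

0.20230

1 natgas × 0.78041 = 0.78041 cobalt
0.78041 cobalt × 0.69658 = 0.5436179978 aluminium
0.5436179978 aluminium × 0.40383 = 0.219529256051574 nickel
0.219529256051574 nickel × 0.9215 = 0.202296209451525441 zinc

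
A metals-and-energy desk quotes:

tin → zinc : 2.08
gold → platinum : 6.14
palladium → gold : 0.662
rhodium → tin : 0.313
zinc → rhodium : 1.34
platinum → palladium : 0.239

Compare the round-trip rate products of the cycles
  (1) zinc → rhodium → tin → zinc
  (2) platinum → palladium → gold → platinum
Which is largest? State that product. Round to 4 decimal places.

(1) 1.34 × 0.313 × 2.08 = 0.87239
(2) 0.239 × 0.662 × 6.14 = 0.97146
Highest is cycle (2) at 0.9715 (≤1, no arbitrage).

0.9715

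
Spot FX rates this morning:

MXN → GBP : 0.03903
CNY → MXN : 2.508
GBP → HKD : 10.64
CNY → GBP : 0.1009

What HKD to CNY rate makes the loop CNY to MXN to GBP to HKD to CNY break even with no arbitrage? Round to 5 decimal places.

0.96013

Known legs of the cycle: 2.508 × 0.03903 × 10.64 = 1.0415202336
For no arbitrage the full-cycle product must be 1, so the missing rate is 1 / 1.0415202336 ≈ 0.9601350.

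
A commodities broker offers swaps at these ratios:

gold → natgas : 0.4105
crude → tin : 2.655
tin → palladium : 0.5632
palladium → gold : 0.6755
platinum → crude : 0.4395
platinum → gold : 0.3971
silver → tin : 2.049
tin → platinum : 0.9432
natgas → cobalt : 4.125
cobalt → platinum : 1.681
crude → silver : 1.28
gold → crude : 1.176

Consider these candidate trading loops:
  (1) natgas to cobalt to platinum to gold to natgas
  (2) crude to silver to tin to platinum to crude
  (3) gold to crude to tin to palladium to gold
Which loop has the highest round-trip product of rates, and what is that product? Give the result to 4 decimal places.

(1) 4.125 × 1.681 × 0.3971 × 0.4105 = 1.13033
(2) 1.28 × 2.049 × 0.9432 × 0.4395 = 1.08721
(3) 1.176 × 2.655 × 0.5632 × 0.6755 = 1.18785
Highest is cycle (3) at 1.1878 (>1, arbitrage).

1.1878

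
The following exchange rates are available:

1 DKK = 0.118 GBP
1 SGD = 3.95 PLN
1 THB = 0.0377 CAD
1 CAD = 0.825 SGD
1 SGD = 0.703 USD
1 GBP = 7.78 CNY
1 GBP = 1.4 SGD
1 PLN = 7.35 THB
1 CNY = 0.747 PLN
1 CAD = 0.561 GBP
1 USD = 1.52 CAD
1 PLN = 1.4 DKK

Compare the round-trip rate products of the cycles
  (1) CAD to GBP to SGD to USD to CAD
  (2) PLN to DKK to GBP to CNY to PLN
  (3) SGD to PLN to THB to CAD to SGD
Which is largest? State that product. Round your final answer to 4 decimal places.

(1) 0.561 × 1.4 × 0.703 × 1.52 = 0.83925
(2) 1.4 × 0.118 × 7.78 × 0.747 = 0.96009
(3) 3.95 × 7.35 × 0.0377 × 0.825 = 0.90298
Highest is cycle (2) at 0.9601 (≤1, no arbitrage).

0.9601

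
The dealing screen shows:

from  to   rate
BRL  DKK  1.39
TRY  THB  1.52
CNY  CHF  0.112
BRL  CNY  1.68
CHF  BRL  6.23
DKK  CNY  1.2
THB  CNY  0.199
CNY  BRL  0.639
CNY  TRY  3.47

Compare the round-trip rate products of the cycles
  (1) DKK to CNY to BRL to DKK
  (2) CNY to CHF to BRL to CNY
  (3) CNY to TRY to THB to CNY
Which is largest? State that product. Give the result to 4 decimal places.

1.1722

(1) 1.2 × 0.639 × 1.39 = 1.06585
(2) 0.112 × 6.23 × 1.68 = 1.17224
(3) 3.47 × 1.52 × 0.199 = 1.04961
Highest is cycle (2) at 1.1722 (>1, arbitrage).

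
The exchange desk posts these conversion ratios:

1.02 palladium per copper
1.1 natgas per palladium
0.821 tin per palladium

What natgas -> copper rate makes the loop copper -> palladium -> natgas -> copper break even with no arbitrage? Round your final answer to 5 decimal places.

0.89127

Known legs of the cycle: 1.02 × 1.1 = 1.122
For no arbitrage the full-cycle product must be 1, so the missing rate is 1 / 1.122 ≈ 0.8912656.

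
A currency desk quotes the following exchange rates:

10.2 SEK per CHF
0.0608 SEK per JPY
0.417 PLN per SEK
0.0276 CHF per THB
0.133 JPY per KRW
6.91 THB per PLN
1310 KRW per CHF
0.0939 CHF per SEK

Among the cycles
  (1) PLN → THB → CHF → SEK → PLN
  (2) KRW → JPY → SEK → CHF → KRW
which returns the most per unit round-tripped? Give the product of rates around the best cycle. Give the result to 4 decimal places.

0.9947

(1) 6.91 × 0.0276 × 10.2 × 0.417 = 0.81119
(2) 0.133 × 0.0608 × 0.0939 × 1310 = 0.99470
Highest is cycle (2) at 0.9947 (≤1, no arbitrage).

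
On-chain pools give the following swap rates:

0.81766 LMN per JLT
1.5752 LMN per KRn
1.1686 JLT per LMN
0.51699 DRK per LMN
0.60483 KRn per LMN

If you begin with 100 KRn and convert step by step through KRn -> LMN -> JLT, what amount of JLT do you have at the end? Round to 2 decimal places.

100 KRn × 1.5752 = 157.52 LMN
157.52 LMN × 1.1686 = 184.077872 JLT

184.08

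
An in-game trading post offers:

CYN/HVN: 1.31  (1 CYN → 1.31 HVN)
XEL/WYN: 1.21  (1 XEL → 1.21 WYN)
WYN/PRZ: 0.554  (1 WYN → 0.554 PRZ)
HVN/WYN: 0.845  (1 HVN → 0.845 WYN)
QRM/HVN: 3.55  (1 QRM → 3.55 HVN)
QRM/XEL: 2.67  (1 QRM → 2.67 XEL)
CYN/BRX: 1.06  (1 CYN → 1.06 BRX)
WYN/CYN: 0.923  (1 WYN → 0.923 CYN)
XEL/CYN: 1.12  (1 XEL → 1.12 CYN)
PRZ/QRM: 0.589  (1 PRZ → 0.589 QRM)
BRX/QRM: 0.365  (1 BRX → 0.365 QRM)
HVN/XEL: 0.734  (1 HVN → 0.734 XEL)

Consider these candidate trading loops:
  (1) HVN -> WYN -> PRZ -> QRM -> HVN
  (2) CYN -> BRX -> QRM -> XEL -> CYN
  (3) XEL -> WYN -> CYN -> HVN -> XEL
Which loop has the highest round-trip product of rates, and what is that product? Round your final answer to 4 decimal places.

(1) 0.845 × 0.554 × 0.589 × 3.55 = 0.97884
(2) 1.06 × 0.365 × 2.67 × 1.12 = 1.15699
(3) 1.21 × 0.923 × 1.31 × 0.734 = 1.07388
Highest is cycle (2) at 1.1570 (>1, arbitrage).

1.1570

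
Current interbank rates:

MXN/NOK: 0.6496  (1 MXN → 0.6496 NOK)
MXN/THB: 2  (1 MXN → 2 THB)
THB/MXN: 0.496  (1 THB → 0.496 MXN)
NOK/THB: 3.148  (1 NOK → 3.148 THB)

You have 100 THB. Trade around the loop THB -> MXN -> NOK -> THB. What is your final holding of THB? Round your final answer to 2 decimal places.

100 THB × 0.496 = 49.6 MXN
49.6 MXN × 0.6496 = 32.22016 NOK
32.22016 NOK × 3.148 = 101.42906368 THB

101.43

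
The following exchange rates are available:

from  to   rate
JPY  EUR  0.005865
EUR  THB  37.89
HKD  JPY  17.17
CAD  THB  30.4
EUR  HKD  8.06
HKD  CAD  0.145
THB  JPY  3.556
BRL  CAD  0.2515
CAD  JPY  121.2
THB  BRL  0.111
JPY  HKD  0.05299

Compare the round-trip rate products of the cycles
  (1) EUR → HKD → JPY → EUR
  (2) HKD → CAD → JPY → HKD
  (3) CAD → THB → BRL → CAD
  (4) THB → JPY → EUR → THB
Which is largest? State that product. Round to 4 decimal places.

0.9312

(1) 8.06 × 17.17 × 0.005865 = 0.81166
(2) 0.145 × 121.2 × 0.05299 = 0.93125
(3) 30.4 × 0.111 × 0.2515 = 0.84866
(4) 3.556 × 0.005865 × 37.89 = 0.79023
Highest is cycle (2) at 0.9312 (≤1, no arbitrage).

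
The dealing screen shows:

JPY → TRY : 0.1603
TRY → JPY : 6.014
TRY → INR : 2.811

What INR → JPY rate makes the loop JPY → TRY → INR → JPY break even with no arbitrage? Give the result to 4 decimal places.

2.2192

Known legs of the cycle: 0.1603 × 2.811 = 0.4506033
For no arbitrage the full-cycle product must be 1, so the missing rate is 1 / 0.4506033 ≈ 2.219247.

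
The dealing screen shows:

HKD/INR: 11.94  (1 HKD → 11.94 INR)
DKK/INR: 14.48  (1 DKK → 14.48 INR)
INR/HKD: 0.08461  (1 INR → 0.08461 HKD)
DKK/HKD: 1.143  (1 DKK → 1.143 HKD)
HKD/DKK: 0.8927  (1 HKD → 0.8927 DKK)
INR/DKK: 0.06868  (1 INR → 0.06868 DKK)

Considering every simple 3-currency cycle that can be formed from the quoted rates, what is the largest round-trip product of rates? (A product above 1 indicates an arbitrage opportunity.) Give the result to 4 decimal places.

INR→HKD→DKK→INR: 0.08461 × 0.8927 × 14.48 = 1.09369
INR→DKK→HKD→INR: 0.06868 × 1.143 × 11.94 = 0.93730
Maximum is INR→HKD→DKK→INR at 1.0937; arbitrage exists.

1.0937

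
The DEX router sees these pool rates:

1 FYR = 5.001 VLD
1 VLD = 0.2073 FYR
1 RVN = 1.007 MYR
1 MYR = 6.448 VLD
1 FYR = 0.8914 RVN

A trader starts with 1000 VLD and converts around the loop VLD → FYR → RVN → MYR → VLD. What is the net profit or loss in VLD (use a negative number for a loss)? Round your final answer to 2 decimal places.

199.85

1000 VLD × 0.2073 = 207.3 FYR
207.3 FYR × 0.8914 = 184.78722 RVN
184.78722 RVN × 1.007 = 186.08073054 MYR
186.08073054 MYR × 6.448 = 1199.84855052192 VLD
Net change: 1199.84855052192 − 1000 = 199.84855052192 VLD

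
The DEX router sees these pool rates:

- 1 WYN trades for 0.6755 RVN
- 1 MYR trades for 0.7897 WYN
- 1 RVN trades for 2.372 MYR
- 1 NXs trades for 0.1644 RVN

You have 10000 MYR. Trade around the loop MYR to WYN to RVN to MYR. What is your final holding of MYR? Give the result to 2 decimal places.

12653.25

10000 MYR × 0.7897 = 7897 WYN
7897 WYN × 0.6755 = 5334.4235 RVN
5334.4235 RVN × 2.372 = 12653.252542 MYR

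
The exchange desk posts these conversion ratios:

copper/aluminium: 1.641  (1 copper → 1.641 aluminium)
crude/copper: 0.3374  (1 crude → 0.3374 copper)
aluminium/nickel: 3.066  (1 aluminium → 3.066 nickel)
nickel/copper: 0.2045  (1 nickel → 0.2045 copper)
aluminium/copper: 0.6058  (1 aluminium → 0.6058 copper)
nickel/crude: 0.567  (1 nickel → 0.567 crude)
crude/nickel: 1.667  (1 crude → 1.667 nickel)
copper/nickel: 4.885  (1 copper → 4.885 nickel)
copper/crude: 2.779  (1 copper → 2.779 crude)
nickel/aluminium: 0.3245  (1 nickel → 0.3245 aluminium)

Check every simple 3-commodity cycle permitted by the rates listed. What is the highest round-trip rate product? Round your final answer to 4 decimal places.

1.0289

aluminium→nickel→copper→aluminium: 3.066 × 0.2045 × 1.641 = 1.02890
aluminium→copper→nickel→aluminium: 0.6058 × 4.885 × 0.3245 = 0.96030
crude→nickel→copper→crude: 1.667 × 0.2045 × 2.779 = 0.94737
crude→copper→nickel→crude: 0.3374 × 4.885 × 0.567 = 0.93453
Maximum is aluminium→nickel→copper→aluminium at 1.0289; arbitrage exists.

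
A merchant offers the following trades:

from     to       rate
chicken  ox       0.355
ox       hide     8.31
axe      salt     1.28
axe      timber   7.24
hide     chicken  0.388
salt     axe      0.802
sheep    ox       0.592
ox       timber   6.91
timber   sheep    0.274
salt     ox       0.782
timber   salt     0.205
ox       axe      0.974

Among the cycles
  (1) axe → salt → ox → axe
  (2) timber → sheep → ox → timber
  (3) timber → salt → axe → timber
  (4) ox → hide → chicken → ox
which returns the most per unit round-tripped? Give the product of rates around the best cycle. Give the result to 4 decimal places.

1.1903

(1) 1.28 × 0.782 × 0.974 = 0.97494
(2) 0.274 × 0.592 × 6.91 = 1.12086
(3) 0.205 × 0.802 × 7.24 = 1.19033
(4) 8.31 × 0.388 × 0.355 = 1.14462
Highest is cycle (3) at 1.1903 (>1, arbitrage).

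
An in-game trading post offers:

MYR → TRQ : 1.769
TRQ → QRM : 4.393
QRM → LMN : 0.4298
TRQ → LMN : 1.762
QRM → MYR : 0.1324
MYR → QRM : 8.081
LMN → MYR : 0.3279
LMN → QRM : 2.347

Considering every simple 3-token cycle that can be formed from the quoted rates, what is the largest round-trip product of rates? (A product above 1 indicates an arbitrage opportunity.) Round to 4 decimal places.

QRM→LMN→MYR→QRM: 0.4298 × 0.3279 × 8.081 = 1.13887
QRM→MYR→TRQ→QRM: 0.1324 × 1.769 × 4.393 = 1.02891
LMN→MYR→TRQ→LMN: 0.3279 × 1.769 × 1.762 = 1.02206
Maximum is QRM→LMN→MYR→QRM at 1.1389; arbitrage exists.

1.1389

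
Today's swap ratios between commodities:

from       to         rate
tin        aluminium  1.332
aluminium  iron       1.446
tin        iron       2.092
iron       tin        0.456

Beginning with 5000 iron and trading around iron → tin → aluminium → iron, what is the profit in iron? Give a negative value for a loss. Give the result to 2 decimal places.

-608.56

5000 iron × 0.456 = 2280 tin
2280 tin × 1.332 = 3036.96 aluminium
3036.96 aluminium × 1.446 = 4391.44416 iron
Net change: 4391.44416 − 5000 = -608.55584 iron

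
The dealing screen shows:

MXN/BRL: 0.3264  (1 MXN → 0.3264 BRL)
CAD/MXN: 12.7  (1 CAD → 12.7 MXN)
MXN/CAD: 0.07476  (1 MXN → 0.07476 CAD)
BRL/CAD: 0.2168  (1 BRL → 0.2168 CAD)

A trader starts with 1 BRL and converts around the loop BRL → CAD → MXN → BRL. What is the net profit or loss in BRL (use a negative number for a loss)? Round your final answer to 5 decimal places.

1 BRL × 0.2168 = 0.2168 CAD
0.2168 CAD × 12.7 = 2.75336 MXN
2.75336 MXN × 0.3264 = 0.898696704 BRL
Net change: 0.898696704 − 1 = -0.101303296 BRL

-0.10130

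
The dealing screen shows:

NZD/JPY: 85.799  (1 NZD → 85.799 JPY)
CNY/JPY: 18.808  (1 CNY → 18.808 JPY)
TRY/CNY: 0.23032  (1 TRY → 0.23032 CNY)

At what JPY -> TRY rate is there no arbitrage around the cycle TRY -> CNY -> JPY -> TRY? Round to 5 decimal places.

Known legs of the cycle: 0.23032 × 18.808 = 4.33185856
For no arbitrage the full-cycle product must be 1, so the missing rate is 1 / 4.33185856 ≈ 0.2308478.

0.23085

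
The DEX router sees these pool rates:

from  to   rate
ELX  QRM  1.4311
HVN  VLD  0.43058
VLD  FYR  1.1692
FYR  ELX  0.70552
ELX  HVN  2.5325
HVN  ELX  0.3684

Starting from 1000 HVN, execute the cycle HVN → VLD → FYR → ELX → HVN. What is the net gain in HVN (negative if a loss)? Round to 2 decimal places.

1000 HVN × 0.43058 = 430.58 VLD
430.58 VLD × 1.1692 = 503.434136 FYR
503.434136 FYR × 0.70552 = 355.18285163072 ELX
355.18285163072 ELX × 2.5325 = 899.5005717547984 HVN
Net change: 899.5005717547984 − 1000 = -100.4994282452016 HVN

-100.50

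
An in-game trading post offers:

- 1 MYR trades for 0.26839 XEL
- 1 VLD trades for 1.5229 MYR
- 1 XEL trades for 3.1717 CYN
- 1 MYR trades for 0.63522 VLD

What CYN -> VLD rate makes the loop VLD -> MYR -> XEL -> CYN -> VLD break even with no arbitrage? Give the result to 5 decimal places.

0.77138

Known legs of the cycle: 1.5229 × 0.26839 × 3.1717 = 1.2963725281927
For no arbitrage the full-cycle product must be 1, so the missing rate is 1 / 1.2963725281927 ≈ 0.7713832.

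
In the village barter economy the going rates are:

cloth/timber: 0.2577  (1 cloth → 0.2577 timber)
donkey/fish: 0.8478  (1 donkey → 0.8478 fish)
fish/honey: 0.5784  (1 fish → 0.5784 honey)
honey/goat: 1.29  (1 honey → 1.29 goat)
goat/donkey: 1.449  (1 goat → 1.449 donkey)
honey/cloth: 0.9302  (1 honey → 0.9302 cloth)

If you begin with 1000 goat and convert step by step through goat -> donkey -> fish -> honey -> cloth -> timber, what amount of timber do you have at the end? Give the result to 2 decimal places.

170.33

1000 goat × 1.449 = 1449 donkey
1449 donkey × 0.8478 = 1228.4622 fish
1228.4622 fish × 0.5784 = 710.54253648 honey
710.54253648 honey × 0.9302 = 660.946667433696 cloth
660.946667433696 cloth × 0.2577 = 170.3259561976634592 timber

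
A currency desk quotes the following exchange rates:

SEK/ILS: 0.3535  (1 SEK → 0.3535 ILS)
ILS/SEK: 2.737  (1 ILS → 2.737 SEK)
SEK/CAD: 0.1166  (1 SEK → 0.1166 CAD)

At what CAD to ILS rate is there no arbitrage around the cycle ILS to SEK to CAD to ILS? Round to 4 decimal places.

3.1335

Known legs of the cycle: 2.737 × 0.1166 = 0.3191342
For no arbitrage the full-cycle product must be 1, so the missing rate is 1 / 0.3191342 ≈ 3.133478.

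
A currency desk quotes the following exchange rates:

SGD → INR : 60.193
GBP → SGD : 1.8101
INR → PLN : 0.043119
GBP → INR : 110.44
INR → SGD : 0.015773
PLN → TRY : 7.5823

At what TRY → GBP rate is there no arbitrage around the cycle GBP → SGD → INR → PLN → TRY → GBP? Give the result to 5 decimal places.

Known legs of the cycle: 1.8101 × 60.193 × 0.043119 × 7.5823 = 35.62199196014245941
For no arbitrage the full-cycle product must be 1, so the missing rate is 1 / 35.62199196014245941 ≈ 0.0280725.

0.02807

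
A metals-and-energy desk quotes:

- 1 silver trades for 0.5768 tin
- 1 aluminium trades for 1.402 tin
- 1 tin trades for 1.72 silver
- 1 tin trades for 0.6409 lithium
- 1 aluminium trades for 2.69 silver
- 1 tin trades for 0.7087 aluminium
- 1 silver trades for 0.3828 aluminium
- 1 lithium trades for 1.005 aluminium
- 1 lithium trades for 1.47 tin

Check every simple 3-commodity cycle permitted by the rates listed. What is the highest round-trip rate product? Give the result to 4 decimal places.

1.0996

silver→tin→aluminium→silver: 0.5768 × 0.7087 × 2.69 = 1.09961
silver→aluminium→tin→silver: 0.3828 × 1.402 × 1.72 = 0.92310
aluminium→tin→lithium→aluminium: 1.402 × 0.6409 × 1.005 = 0.90303
Maximum is silver→tin→aluminium→silver at 1.0996; arbitrage exists.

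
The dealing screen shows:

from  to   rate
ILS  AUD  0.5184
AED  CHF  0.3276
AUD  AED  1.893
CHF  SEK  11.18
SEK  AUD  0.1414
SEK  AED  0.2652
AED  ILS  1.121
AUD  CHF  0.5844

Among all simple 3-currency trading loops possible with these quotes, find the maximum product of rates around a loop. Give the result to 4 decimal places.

AED→ILS→AUD→AED: 1.121 × 0.5184 × 1.893 = 1.10007
AED→CHF→SEK→AED: 0.3276 × 11.18 × 0.2652 = 0.97131
AUD→CHF→SEK→AUD: 0.5844 × 11.18 × 0.1414 = 0.92385
Maximum is AED→ILS→AUD→AED at 1.1001; arbitrage exists.

1.1001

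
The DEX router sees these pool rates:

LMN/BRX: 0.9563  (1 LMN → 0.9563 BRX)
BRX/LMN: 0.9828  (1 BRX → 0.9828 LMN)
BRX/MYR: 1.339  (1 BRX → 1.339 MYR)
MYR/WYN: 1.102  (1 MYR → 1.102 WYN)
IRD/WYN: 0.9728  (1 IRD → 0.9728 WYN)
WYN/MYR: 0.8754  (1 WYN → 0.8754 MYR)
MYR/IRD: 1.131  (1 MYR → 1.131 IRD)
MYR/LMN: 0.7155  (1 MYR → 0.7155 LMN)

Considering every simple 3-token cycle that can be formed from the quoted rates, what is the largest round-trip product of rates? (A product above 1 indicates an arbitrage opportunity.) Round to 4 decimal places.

0.9631

IRD→WYN→MYR→IRD: 0.9728 × 0.8754 × 1.131 = 0.96315
MYR→LMN→BRX→MYR: 0.7155 × 0.9563 × 1.339 = 0.91619
Maximum is IRD→WYN→MYR→IRD at 0.9631; no arbitrage — every cycle loses value.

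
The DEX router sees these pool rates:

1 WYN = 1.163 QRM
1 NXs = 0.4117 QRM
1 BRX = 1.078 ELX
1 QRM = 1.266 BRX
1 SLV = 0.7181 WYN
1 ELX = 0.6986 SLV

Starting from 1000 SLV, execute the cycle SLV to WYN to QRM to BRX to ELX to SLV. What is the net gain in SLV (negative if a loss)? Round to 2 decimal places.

1000 SLV × 0.7181 = 718.1 WYN
718.1 WYN × 1.163 = 835.1503 QRM
835.1503 QRM × 1.266 = 1057.3002798 BRX
1057.3002798 BRX × 1.078 = 1139.7697016244 ELX
1139.7697016244 ELX × 0.6986 = 796.24311355480584 SLV
Net change: 796.24311355480584 − 1000 = -203.75688644519416 SLV

-203.76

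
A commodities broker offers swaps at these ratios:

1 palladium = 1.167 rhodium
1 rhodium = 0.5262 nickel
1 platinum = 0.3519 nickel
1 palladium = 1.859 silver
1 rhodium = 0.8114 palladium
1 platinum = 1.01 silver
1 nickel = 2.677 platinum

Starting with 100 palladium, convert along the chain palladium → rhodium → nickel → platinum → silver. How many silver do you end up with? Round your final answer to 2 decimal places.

100 palladium × 1.167 = 116.7 rhodium
116.7 rhodium × 0.5262 = 61.40754 nickel
61.40754 nickel × 2.677 = 164.38798458 platinum
164.38798458 platinum × 1.01 = 166.0318644258 silver

166.03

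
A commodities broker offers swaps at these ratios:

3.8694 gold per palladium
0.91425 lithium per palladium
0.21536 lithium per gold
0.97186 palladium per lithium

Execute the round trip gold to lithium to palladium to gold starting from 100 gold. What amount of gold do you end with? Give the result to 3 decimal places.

80.986

100 gold × 0.21536 = 21.536 lithium
21.536 lithium × 0.97186 = 20.92997696 palladium
20.92997696 palladium × 3.8694 = 80.986452849024 gold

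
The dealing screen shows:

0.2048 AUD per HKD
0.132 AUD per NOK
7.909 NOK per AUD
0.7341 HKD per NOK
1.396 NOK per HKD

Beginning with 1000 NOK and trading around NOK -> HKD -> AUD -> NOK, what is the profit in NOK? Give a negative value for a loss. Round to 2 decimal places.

1000 NOK × 0.7341 = 734.1 HKD
734.1 HKD × 0.2048 = 150.34368 AUD
150.34368 AUD × 7.909 = 1189.06816512 NOK
Net change: 1189.06816512 − 1000 = 189.06816512 NOK

189.07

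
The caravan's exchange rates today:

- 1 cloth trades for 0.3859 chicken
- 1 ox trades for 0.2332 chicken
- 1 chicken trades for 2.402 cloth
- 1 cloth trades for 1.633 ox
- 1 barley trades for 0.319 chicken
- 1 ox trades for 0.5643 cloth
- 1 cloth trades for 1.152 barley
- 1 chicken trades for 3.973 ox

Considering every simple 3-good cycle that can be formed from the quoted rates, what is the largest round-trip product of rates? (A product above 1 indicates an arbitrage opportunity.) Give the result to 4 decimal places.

cloth→ox→chicken→cloth: 1.633 × 0.2332 × 2.402 = 0.91472
cloth→barley→chicken→cloth: 1.152 × 0.319 × 2.402 = 0.88271
cloth→chicken→ox→cloth: 0.3859 × 3.973 × 0.5643 = 0.86517
Maximum is cloth→ox→chicken→cloth at 0.9147; no arbitrage — every cycle loses value.

0.9147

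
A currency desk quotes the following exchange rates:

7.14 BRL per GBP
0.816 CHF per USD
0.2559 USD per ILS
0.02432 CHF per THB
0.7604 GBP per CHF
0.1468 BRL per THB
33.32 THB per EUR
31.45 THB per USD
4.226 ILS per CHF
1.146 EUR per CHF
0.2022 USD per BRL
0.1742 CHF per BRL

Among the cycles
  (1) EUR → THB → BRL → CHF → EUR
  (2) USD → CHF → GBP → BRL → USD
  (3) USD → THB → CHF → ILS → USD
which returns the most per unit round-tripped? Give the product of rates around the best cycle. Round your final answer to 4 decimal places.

(1) 33.32 × 0.1468 × 0.1742 × 1.146 = 0.97648
(2) 0.816 × 0.7604 × 7.14 × 0.2022 = 0.89580
(3) 31.45 × 0.02432 × 4.226 × 0.2559 = 0.82715
Highest is cycle (1) at 0.9765 (≤1, no arbitrage).

0.9765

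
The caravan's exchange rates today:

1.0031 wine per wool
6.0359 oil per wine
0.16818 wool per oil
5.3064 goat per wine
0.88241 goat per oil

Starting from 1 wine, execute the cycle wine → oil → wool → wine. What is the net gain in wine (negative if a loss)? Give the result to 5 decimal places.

0.01826

1 wine × 6.0359 = 6.0359 oil
6.0359 oil × 0.16818 = 1.015117662 wool
1.015117662 wool × 1.0031 = 1.0182645267522 wine
Net change: 1.0182645267522 − 1 = 0.0182645267522 wine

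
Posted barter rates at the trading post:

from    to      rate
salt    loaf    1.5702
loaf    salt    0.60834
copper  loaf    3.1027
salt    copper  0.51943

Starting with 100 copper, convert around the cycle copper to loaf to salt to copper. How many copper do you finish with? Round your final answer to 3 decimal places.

100 copper × 3.1027 = 310.27 loaf
310.27 loaf × 0.60834 = 188.7496518 salt
188.7496518 salt × 0.51943 = 98.042231634474 copper

98.042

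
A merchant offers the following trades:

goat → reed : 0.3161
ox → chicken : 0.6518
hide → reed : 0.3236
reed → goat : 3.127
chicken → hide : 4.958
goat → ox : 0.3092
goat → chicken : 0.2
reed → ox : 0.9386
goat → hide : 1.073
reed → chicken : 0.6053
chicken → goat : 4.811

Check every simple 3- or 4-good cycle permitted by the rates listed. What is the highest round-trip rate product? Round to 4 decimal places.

1.0858

goat→hide→reed→goat: 1.073 × 0.3236 × 3.127 = 1.08577
goat→hide→reed→chicken→goat: 1.073 × 0.3236 × 0.6053 × 4.811 = 1.01115
goat→chicken→hide→reed→goat: 0.2 × 4.958 × 0.3236 × 3.127 = 1.00340
reed→ox→chicken→hide→reed: 0.9386 × 0.6518 × 4.958 × 0.3236 = 0.98154
reed→chicken→hide→reed: 0.6053 × 4.958 × 0.3236 = 0.97115
goat→ox→chicken→goat: 0.3092 × 0.6518 × 4.811 = 0.96959
goat→reed→ox→chicken→goat: 0.3161 × 0.9386 × 0.6518 × 4.811 = 0.93037
goat→reed→chicken→goat: 0.3161 × 0.6053 × 4.811 = 0.92051
Maximum is goat→hide→reed→goat at 1.0858; arbitrage exists.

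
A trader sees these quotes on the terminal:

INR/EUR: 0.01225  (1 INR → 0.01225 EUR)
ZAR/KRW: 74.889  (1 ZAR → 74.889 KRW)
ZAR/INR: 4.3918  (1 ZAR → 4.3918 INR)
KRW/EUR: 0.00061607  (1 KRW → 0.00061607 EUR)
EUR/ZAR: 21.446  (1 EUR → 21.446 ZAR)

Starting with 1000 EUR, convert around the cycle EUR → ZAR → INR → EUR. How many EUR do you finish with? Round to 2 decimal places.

1153.79

1000 EUR × 21.446 = 21446 ZAR
21446 ZAR × 4.3918 = 94186.5428 INR
94186.5428 INR × 0.01225 = 1153.7851493 EUR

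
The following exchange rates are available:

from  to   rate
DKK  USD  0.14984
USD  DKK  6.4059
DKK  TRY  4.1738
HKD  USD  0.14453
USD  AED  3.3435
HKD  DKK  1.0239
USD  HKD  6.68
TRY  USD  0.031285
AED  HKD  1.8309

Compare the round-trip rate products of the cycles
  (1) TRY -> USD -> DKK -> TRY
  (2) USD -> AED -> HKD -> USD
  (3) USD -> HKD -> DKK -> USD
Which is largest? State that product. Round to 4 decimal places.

1.0249

(1) 0.031285 × 6.4059 × 4.1738 = 0.83647
(2) 3.3435 × 1.8309 × 0.14453 = 0.88476
(3) 6.68 × 1.0239 × 0.14984 = 1.02485
Highest is cycle (3) at 1.0249 (>1, arbitrage).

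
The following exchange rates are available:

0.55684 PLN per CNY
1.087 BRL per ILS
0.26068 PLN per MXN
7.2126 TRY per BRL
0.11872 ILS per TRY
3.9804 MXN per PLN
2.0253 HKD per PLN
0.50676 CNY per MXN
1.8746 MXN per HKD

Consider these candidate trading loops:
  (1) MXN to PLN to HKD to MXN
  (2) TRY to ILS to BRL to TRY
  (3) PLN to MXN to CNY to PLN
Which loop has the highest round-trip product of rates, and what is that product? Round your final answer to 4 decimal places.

(1) 0.26068 × 2.0253 × 1.8746 = 0.98970
(2) 0.11872 × 1.087 × 7.2126 = 0.93078
(3) 3.9804 × 0.50676 × 0.55684 = 1.12321
Highest is cycle (3) at 1.1232 (>1, arbitrage).

1.1232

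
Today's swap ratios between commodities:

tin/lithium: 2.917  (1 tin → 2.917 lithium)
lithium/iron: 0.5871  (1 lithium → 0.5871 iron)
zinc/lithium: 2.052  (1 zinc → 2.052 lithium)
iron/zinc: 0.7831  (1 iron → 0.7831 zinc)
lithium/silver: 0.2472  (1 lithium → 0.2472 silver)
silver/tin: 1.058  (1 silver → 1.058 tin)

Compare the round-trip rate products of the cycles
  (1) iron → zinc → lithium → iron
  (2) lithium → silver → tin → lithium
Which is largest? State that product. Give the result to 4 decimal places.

0.9434

(1) 0.7831 × 2.052 × 0.5871 = 0.94342
(2) 0.2472 × 1.058 × 2.917 = 0.76291
Highest is cycle (1) at 0.9434 (≤1, no arbitrage).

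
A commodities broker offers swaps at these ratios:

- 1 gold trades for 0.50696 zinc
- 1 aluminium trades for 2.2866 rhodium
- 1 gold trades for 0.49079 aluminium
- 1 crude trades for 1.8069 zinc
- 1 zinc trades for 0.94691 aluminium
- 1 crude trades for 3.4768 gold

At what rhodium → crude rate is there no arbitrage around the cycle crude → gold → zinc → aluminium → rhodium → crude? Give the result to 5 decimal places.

Known legs of the cycle: 3.4768 × 0.50696 × 0.94691 × 2.2866 = 3.816386098834714368
For no arbitrage the full-cycle product must be 1, so the missing rate is 1 / 3.816386098834714368 ≈ 0.2620280.

0.26203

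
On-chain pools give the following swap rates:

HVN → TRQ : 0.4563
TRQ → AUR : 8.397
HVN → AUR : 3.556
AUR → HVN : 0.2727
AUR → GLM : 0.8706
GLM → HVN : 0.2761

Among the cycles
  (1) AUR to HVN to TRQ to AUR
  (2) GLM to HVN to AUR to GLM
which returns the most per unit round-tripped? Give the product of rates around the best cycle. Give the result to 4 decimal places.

(1) 0.2727 × 0.4563 × 8.397 = 1.04486
(2) 0.2761 × 3.556 × 0.8706 = 0.85477
Highest is cycle (1) at 1.0449 (>1, arbitrage).

1.0449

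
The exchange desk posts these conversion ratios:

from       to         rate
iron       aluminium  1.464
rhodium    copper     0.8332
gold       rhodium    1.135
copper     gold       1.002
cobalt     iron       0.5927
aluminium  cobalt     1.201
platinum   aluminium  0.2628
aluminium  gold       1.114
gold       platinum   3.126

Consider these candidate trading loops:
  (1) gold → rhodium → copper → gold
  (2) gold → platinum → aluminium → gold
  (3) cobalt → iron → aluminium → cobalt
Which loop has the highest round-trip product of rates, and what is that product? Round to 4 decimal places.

1.0421

(1) 1.135 × 0.8332 × 1.002 = 0.94757
(2) 3.126 × 0.2628 × 1.114 = 0.91517
(3) 0.5927 × 1.464 × 1.201 = 1.04212
Highest is cycle (3) at 1.0421 (>1, arbitrage).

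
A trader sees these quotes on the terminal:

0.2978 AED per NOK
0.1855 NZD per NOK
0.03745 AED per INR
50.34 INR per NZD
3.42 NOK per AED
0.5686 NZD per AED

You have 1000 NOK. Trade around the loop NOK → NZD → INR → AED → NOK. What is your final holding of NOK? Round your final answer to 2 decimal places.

1000 NOK × 0.1855 = 185.5 NZD
185.5 NZD × 50.34 = 9338.07 INR
9338.07 INR × 0.03745 = 349.7107215 AED
349.7107215 AED × 3.42 = 1196.01066753 NOK

1196.01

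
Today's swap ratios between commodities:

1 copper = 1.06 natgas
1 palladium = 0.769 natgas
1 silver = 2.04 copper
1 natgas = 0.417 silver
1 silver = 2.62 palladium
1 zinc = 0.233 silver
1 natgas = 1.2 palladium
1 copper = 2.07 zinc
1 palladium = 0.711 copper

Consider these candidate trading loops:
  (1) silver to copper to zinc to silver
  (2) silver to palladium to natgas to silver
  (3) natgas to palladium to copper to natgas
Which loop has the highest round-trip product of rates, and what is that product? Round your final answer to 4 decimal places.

(1) 2.04 × 2.07 × 0.233 = 0.98391
(2) 2.62 × 0.769 × 0.417 = 0.84016
(3) 1.2 × 0.711 × 1.06 = 0.90439
Highest is cycle (1) at 0.9839 (≤1, no arbitrage).

0.9839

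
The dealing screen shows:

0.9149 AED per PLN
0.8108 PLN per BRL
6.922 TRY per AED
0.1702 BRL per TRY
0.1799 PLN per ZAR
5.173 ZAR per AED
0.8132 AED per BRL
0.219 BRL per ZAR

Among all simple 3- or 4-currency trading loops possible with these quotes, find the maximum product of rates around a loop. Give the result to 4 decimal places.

BRL→AED→TRY→BRL: 0.8132 × 6.922 × 0.1702 = 0.95805
BRL→AED→ZAR→BRL: 0.8132 × 5.173 × 0.219 = 0.92126
PLN→AED→TRY→BRL→PLN: 0.9149 × 6.922 × 0.1702 × 0.8108 = 0.87393
PLN→AED→ZAR→PLN: 0.9149 × 5.173 × 0.1799 = 0.85143
PLN→AED→ZAR→BRL→PLN: 0.9149 × 5.173 × 0.219 × 0.8108 = 0.84038
Maximum is BRL→AED→TRY→BRL at 0.9581; no arbitrage — every cycle loses value.

0.9581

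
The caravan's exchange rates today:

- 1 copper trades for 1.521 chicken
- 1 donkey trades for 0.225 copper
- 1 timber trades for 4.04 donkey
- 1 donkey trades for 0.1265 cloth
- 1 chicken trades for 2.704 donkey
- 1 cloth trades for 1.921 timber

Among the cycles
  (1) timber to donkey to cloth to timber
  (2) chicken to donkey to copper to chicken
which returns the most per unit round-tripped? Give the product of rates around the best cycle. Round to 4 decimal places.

0.9817

(1) 4.04 × 0.1265 × 1.921 = 0.98175
(2) 2.704 × 0.225 × 1.521 = 0.92538
Highest is cycle (1) at 0.9817 (≤1, no arbitrage).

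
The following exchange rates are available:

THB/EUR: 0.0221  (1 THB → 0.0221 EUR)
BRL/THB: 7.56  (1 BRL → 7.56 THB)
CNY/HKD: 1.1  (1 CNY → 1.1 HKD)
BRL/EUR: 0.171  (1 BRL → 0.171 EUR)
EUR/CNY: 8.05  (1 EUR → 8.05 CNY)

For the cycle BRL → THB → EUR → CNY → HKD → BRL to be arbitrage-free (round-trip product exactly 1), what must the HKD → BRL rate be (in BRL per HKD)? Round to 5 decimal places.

0.67592

Known legs of the cycle: 7.56 × 0.0221 × 8.05 × 1.1 = 1.47945798
For no arbitrage the full-cycle product must be 1, so the missing rate is 1 / 1.47945798 ≈ 0.6759232.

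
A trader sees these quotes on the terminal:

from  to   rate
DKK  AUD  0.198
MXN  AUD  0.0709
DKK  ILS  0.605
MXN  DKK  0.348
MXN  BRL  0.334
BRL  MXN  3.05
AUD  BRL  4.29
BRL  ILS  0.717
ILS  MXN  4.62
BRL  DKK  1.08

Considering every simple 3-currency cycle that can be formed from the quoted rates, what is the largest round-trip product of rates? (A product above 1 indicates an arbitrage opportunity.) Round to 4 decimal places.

1.1064

ILS→MXN→BRL→ILS: 4.62 × 0.334 × 0.717 = 1.10639
DKK→ILS→MXN→DKK: 0.605 × 4.62 × 0.348 = 0.97269
AUD→BRL→MXN→AUD: 4.29 × 3.05 × 0.0709 = 0.92769
DKK→AUD→BRL→DKK: 0.198 × 4.29 × 1.08 = 0.91737
Maximum is ILS→MXN→BRL→ILS at 1.1064; arbitrage exists.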